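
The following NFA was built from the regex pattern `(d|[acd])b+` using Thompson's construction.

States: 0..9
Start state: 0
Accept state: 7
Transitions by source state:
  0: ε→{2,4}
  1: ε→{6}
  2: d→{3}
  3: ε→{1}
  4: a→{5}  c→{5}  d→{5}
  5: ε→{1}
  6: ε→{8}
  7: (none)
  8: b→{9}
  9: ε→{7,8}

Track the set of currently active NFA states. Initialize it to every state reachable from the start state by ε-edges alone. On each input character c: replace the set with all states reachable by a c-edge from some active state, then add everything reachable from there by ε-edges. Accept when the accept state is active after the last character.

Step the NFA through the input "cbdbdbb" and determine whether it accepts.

Answer: REJECT

Steps:
initial (ε-close {0}): {0,2,4}
'c' @ 1: {1,5,6,8}
'b' @ 2: {7,8,9}  (accept∈set)
'd' @ 3: {}  — dead — no transitions
rest 'bdbb' ignored (set empty)
end set {} — state 7 not in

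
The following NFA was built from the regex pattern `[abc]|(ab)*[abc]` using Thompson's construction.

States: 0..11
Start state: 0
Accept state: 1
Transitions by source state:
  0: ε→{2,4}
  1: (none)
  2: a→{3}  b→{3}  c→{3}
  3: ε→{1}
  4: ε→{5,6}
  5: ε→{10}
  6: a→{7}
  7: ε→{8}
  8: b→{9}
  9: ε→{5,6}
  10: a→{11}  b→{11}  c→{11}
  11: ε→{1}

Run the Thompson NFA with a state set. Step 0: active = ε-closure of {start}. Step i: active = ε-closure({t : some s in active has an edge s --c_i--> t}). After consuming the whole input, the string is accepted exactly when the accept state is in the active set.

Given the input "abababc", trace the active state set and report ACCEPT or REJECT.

initial (ε-close {0}): {0,2,4,5,6,10}
'a' @ 1: {1,3,7,8,11}  (accept∈set)
'b' @ 2: {5,6,9,10}
'a' @ 3: {1,7,8,11}  (accept∈set)
'b' @ 4: {5,6,9,10}
'a' @ 5: {1,7,8,11}  (accept∈set)
'b' @ 6: {5,6,9,10}
'c' @ 7: {1,11}  (accept∈set)
after full input: {1,11}  (accept=1 in)

Answer: ACCEPT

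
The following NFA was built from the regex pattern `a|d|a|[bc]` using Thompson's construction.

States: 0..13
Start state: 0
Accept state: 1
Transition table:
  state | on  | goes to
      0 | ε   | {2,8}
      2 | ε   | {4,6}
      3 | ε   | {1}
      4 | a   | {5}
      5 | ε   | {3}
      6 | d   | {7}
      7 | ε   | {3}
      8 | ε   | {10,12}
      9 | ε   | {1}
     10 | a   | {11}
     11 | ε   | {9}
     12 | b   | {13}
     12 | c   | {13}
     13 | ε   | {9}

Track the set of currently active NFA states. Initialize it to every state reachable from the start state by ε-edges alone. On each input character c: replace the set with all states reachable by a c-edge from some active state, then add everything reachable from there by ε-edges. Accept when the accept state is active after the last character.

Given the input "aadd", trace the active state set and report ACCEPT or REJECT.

Answer: REJECT

Steps:
initial (ε-close {0}): {0,2,4,6,8,10,12}
'a' @ 1: {1,3,5,9,11}  ✓accept
'a' @ 2: {}  — dead — no transitions
rest 'dd' ignored (set empty)
after full input: {}  (accept=1 not in)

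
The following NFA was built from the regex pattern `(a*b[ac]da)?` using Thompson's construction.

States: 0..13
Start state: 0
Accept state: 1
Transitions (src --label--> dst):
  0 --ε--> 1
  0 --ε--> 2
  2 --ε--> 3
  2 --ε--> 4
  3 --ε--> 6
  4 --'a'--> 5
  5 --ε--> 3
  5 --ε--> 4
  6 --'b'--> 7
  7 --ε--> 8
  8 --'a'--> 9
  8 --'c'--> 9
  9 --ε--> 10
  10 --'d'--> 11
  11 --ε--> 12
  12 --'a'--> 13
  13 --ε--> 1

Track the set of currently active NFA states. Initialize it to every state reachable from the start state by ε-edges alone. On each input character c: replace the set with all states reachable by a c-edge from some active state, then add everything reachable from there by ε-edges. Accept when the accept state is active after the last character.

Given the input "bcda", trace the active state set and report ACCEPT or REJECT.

Answer: ACCEPT

Steps:
start: ε-closure({0}) = {0,1,2,3,4,6}
'b' @ 1: {7,8}
'c' @ 2: {9,10}
'd' @ 3: {11,12}
'a' @ 4: {1,13}  (accept∈set)
after full input: {1,13}  (accept=1 in)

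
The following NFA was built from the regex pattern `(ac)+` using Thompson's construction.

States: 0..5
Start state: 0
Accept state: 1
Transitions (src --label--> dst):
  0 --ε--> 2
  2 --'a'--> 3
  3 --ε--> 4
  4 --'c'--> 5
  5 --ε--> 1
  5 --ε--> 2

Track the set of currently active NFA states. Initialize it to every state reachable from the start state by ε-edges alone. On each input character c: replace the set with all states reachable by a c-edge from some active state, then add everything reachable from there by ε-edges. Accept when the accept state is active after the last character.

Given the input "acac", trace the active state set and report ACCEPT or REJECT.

Answer: ACCEPT

Derivation:
start: ε-closure({0}) = {0,2}
'a' @ 1: {3,4}
'c' @ 2: {1,2,5}  (accept∈set)
'a' @ 3: {3,4}
'c' @ 4: {1,2,5}  (accept∈set)
end set {1,2,5} — state 1 in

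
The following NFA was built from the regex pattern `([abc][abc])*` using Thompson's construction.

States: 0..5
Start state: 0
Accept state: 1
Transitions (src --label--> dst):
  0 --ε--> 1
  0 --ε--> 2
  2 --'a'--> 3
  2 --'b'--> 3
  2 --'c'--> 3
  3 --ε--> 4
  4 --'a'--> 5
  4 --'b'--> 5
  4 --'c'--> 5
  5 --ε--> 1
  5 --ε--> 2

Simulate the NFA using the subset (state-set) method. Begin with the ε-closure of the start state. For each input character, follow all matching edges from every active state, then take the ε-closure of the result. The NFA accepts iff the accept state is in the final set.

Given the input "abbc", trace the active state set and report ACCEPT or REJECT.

Answer: ACCEPT

Trace:
S₀ = ε-closure({0}) = {0,1,2}
'a' @ 1: {3,4}
'b' @ 2: {1,2,5}  [accepting]
'b' @ 3: {3,4}
'c' @ 4: {1,2,5}  [accepting]
final: {1,2,5}; accept 1 in set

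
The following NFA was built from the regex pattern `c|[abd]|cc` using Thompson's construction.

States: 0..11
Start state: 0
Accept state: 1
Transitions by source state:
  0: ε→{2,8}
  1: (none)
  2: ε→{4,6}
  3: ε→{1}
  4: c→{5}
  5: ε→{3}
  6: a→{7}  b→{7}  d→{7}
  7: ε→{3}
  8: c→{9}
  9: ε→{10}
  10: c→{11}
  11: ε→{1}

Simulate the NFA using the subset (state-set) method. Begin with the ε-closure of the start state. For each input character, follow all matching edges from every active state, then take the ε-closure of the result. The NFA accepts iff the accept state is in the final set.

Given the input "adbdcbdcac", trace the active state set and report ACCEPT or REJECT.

start: ε-closure({0}) = {0,2,4,6,8}
'a' @ 1: {1,3,7}  ✓accept
'd' @ 2: {}  — dead — no transitions
rest 'bdcbdcac' ignored (set empty)
after full input: {}  (accept=1 not in)

Answer: REJECT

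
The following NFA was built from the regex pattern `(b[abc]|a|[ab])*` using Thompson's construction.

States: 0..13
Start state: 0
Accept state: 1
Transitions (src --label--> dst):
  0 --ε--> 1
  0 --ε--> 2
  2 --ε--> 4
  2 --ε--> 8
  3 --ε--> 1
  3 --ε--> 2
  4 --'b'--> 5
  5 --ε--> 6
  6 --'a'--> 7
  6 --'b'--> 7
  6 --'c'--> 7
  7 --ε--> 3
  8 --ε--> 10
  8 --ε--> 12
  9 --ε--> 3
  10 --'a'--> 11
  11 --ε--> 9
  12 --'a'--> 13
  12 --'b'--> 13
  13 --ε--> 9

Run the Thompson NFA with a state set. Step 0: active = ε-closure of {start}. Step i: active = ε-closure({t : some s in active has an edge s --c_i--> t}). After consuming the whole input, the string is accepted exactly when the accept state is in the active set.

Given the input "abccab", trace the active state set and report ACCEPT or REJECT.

S₀ = ε-closure({0}) = {0,1,2,4,8,10,12}
'a' @ 1: {1,2,3,4,8,9,10,11,12,13}  ✓accept
'b' @ 2: {1,2,3,4,5,6,8,9,10,12,13}  ✓accept
'c' @ 3: {1,2,3,4,7,8,10,12}  ✓accept
'c' @ 4: {}  — state set empty
rest 'ab' ignored (set empty)
end set {} — state 1 not in

Answer: REJECT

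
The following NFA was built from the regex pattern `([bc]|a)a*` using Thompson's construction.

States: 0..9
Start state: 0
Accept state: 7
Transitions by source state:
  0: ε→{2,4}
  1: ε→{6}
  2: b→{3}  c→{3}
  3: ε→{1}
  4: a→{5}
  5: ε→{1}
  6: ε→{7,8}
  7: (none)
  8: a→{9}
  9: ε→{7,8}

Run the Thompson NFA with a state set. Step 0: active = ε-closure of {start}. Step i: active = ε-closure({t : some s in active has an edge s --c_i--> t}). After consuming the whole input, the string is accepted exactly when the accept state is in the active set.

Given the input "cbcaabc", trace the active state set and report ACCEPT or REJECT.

Answer: REJECT

Derivation:
S₀ = ε-closure({0}) = {0,2,4}
'c' @ 1: {1,3,6,7,8}  ✓accept
'b' @ 2: {}  — no active states
rest 'caabc' ignored (set empty)
after full input: {}  (accept=7 not in)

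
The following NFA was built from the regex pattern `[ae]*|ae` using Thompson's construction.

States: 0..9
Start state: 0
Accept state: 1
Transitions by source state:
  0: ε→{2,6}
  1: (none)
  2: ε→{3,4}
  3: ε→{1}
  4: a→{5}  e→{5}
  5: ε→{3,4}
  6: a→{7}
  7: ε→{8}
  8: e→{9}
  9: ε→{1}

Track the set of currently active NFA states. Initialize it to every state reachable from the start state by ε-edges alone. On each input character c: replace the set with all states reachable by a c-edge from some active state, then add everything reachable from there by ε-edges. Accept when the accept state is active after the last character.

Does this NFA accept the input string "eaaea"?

Answer: ACCEPT

Trace:
initial (ε-close {0}): {0,1,2,3,4,6}
'e' @ 1: {1,3,4,5}  (accept∈set)
'a' @ 2: {1,3,4,5}  (accept∈set)
'a' @ 3: {1,3,4,5}  (accept∈set)
'e' @ 4: {1,3,4,5}  (accept∈set)
'a' @ 5: {1,3,4,5}  (accept∈set)
final: {1,3,4,5}; accept 1 in set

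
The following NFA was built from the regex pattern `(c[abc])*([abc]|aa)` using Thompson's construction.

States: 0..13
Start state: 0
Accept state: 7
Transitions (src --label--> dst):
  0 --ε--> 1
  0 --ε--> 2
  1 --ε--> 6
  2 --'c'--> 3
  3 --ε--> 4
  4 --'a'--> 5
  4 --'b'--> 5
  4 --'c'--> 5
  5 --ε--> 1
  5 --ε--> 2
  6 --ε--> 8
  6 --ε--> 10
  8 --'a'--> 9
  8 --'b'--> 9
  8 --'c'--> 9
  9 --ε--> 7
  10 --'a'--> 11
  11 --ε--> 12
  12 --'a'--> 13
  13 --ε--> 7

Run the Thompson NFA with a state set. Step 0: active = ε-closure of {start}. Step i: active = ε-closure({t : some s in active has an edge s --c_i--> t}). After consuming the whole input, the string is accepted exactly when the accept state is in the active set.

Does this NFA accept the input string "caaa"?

Answer: ACCEPT

Steps:
S₀ = ε-closure({0}) = {0,1,2,6,8,10}
'c' @ 1: {3,4,7,9}  ✓accept
'a' @ 2: {1,2,5,6,8,10}
'a' @ 3: {7,9,11,12}  ✓accept
'a' @ 4: {7,13}  ✓accept
end set {7,13} — state 7 in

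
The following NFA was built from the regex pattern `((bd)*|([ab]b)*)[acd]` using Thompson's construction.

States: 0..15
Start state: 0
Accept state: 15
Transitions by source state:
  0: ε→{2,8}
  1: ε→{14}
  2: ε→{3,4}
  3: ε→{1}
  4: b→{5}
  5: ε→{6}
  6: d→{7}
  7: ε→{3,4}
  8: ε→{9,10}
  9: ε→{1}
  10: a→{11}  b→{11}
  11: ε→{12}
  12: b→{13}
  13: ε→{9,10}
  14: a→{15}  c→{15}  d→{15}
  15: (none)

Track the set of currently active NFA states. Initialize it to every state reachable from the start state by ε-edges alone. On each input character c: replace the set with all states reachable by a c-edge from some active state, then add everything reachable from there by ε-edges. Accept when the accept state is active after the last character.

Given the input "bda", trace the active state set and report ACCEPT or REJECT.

Answer: ACCEPT

Trace:
S₀ = ε-closure({0}) = {0,1,2,3,4,8,9,10,14}
'b' @ 1: {5,6,11,12}
'd' @ 2: {1,3,4,7,14}
'a' @ 3: {15}  [accepting]
end set {15} — state 15 in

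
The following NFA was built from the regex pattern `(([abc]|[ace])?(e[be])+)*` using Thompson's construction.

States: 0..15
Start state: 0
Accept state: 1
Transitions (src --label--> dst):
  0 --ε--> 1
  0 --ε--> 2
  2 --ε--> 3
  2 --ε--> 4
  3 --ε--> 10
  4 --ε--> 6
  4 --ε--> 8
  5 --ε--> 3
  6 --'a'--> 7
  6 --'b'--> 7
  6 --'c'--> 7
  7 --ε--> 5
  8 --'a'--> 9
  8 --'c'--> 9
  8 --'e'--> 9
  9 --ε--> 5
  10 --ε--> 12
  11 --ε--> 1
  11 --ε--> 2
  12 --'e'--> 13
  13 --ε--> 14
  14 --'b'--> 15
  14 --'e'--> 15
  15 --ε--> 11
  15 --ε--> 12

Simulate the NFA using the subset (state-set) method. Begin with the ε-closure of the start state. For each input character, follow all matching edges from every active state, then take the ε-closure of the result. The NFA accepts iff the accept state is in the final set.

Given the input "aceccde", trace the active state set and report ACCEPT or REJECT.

Answer: REJECT

Steps:
S₀ = ε-closure({0}) = {0,1,2,3,4,6,8,10,12}
'a' @ 1: {3,5,7,9,10,12}
'c' @ 2: {}  — dead — no transitions
rest 'eccde' ignored (set empty)
after full input: {}  (accept=1 not in)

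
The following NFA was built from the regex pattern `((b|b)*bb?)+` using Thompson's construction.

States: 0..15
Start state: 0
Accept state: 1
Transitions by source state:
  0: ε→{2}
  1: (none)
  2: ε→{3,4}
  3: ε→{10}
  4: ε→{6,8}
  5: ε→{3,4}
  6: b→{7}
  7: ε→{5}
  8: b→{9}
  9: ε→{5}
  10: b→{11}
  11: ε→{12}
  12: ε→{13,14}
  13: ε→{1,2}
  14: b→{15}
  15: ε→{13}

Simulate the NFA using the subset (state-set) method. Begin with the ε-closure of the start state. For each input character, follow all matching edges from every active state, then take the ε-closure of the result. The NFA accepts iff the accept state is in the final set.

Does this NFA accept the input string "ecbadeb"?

Answer: REJECT

Steps:
start: ε-closure({0}) = {0,2,3,4,6,8,10}
'e' @ 1: {}  — no active states
rest 'cbadeb' ignored (set empty)
after full input: {}  (accept=1 not in)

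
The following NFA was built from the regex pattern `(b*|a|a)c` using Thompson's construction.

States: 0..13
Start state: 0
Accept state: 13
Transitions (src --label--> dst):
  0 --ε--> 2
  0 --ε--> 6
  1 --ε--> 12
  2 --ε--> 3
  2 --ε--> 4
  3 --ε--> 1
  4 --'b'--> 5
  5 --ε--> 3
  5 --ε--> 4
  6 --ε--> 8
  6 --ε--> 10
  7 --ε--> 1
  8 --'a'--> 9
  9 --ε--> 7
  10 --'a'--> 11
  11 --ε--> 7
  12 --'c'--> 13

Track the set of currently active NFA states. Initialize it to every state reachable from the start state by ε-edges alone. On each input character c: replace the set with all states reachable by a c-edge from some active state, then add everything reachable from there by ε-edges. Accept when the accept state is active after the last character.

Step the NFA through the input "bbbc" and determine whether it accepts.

start: ε-closure({0}) = {0,1,2,3,4,6,8,10,12}
'b' @ 1: {1,3,4,5,12}
'b' @ 2: {1,3,4,5,12}
'b' @ 3: {1,3,4,5,12}
'c' @ 4: {13}  (accept∈set)
end set {13} — state 13 in

Answer: ACCEPT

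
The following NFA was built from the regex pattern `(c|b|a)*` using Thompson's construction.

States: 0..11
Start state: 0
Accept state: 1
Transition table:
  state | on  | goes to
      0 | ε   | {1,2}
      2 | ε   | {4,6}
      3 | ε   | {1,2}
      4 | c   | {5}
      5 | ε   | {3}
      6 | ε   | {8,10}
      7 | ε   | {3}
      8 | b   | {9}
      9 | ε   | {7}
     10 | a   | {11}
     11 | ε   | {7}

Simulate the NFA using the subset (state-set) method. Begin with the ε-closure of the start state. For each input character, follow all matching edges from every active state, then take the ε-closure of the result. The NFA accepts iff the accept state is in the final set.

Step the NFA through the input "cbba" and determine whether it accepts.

Answer: ACCEPT

Steps:
initial (ε-close {0}): {0,1,2,4,6,8,10}
'c' @ 1: {1,2,3,4,5,6,8,10}  (accept∈set)
'b' @ 2: {1,2,3,4,6,7,8,9,10}  (accept∈set)
'b' @ 3: {1,2,3,4,6,7,8,9,10}  (accept∈set)
'a' @ 4: {1,2,3,4,6,7,8,10,11}  (accept∈set)
final: {1,2,3,4,6,7,8,10,11}; accept 1 in set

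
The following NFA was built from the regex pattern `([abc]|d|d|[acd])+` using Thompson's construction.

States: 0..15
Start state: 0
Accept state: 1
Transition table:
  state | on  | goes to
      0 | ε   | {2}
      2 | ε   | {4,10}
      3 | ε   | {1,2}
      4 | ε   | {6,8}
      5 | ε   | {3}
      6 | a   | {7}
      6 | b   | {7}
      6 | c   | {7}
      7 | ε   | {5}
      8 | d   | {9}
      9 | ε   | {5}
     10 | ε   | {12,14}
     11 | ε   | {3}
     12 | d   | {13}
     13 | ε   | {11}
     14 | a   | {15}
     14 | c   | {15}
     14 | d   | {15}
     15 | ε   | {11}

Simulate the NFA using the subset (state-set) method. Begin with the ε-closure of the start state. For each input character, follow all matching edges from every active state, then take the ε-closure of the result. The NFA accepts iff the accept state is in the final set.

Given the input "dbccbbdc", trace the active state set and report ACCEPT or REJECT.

Answer: ACCEPT

Trace:
S₀ = ε-closure({0}) = {0,2,4,6,8,10,12,14}
'd' @ 1: {1,2,3,4,5,6,8,9,10,11,12,13,14,15}  ✓accept
'b' @ 2: {1,2,3,4,5,6,7,8,10,12,14}  ✓accept
'c' @ 3: {1,2,3,4,5,6,7,8,10,11,12,14,15}  ✓accept
'c' @ 4: {1,2,3,4,5,6,7,8,10,11,12,14,15}  ✓accept
'b' @ 5: {1,2,3,4,5,6,7,8,10,12,14}  ✓accept
'b' @ 6: {1,2,3,4,5,6,7,8,10,12,14}  ✓accept
'd' @ 7: {1,2,3,4,5,6,8,9,10,11,12,13,14,15}  ✓accept
'c' @ 8: {1,2,3,4,5,6,7,8,10,11,12,14,15}  ✓accept
final: {1,2,3,4,5,6,7,8,10,11,12,14,15}; accept 1 in set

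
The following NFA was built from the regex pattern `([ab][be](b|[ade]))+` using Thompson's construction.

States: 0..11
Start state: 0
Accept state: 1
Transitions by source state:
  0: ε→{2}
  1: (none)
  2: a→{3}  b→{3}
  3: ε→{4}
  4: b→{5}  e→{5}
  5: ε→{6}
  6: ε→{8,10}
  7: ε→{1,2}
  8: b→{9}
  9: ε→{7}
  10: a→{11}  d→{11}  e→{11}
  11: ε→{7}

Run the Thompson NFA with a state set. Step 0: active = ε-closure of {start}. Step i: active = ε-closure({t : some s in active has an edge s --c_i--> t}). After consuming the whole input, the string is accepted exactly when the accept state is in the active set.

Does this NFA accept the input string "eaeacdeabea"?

Answer: REJECT

Derivation:
S₀ = ε-closure({0}) = {0,2}
'e' @ 1: {}  — state set empty
rest 'aeacdeabea' ignored (set empty)
end set {} — state 1 not in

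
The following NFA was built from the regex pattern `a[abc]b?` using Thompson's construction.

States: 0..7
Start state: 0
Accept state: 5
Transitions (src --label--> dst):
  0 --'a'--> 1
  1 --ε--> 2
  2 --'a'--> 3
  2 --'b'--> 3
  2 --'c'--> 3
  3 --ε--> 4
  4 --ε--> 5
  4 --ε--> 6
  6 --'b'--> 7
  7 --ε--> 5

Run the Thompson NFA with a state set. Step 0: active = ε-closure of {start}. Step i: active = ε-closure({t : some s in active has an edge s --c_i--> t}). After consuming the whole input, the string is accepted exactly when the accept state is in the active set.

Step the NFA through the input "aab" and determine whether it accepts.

Answer: ACCEPT

Steps:
initial (ε-close {0}): {0}
'a' @ 1: {1,2}
'a' @ 2: {3,4,5,6}  (accept∈set)
'b' @ 3: {5,7}  (accept∈set)
final: {5,7}; accept 5 in set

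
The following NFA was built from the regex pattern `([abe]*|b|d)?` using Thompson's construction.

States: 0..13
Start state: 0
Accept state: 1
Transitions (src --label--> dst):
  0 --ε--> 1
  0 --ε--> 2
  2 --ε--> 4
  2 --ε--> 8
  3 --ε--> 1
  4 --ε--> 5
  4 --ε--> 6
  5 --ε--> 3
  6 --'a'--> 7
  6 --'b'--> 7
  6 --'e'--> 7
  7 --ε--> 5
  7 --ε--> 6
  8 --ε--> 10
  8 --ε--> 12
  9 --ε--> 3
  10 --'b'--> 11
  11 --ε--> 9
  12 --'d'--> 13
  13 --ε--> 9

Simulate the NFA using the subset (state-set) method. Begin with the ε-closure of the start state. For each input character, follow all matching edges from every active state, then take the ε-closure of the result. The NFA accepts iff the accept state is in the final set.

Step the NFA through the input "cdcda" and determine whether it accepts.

S₀ = ε-closure({0}) = {0,1,2,3,4,5,6,8,10,12}
'c' @ 1: {}  — state set empty
rest 'dcda' ignored (set empty)
final: {}; accept 1 not in set

Answer: REJECT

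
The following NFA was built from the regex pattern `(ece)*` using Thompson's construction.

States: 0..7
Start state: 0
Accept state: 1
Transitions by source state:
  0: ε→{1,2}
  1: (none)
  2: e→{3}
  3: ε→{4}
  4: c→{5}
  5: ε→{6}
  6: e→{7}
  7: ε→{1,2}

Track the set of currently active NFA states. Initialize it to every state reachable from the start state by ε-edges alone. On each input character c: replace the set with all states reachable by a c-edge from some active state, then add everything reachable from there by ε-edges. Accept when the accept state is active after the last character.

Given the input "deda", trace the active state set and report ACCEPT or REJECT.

start: ε-closure({0}) = {0,1,2}
'd' @ 1: {}  — no active states
rest 'eda' ignored (set empty)
final: {}; accept 1 not in set

Answer: REJECT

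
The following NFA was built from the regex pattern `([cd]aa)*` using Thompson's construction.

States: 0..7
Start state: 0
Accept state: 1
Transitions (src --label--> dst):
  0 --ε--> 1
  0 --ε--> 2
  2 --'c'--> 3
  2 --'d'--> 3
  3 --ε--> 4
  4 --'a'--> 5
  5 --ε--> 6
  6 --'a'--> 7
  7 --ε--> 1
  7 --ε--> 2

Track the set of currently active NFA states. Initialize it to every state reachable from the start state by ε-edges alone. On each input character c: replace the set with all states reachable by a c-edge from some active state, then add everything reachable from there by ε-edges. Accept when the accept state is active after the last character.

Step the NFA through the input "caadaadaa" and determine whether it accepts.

Answer: ACCEPT

Derivation:
S₀ = ε-closure({0}) = {0,1,2}
'c' @ 1: {3,4}
'a' @ 2: {5,6}
'a' @ 3: {1,2,7}  ✓accept
'd' @ 4: {3,4}
'a' @ 5: {5,6}
'a' @ 6: {1,2,7}  ✓accept
'd' @ 7: {3,4}
'a' @ 8: {5,6}
'a' @ 9: {1,2,7}  ✓accept
end set {1,2,7} — state 1 in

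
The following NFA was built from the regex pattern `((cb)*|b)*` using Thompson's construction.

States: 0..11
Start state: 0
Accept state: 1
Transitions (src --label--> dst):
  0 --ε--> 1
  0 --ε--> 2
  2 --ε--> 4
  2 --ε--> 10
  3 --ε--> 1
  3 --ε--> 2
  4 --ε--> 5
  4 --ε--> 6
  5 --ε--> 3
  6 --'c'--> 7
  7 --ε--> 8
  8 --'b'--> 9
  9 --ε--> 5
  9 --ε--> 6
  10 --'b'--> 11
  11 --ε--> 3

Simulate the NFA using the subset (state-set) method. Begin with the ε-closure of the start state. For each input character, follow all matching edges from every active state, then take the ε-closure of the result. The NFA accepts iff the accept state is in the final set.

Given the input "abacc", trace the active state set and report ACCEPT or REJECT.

Answer: REJECT

Trace:
start: ε-closure({0}) = {0,1,2,3,4,5,6,10}
'a' @ 1: {}  — dead — no transitions
rest 'bacc' ignored (set empty)
final: {}; accept 1 not in set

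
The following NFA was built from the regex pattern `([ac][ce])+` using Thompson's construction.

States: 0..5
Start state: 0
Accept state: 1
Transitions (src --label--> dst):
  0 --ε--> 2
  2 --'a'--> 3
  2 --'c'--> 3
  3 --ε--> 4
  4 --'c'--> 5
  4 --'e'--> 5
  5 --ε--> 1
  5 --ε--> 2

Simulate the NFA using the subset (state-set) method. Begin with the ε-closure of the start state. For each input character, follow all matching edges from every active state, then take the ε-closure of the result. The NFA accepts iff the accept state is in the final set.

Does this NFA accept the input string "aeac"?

S₀ = ε-closure({0}) = {0,2}
'a' @ 1: {3,4}
'e' @ 2: {1,2,5}  (accept∈set)
'a' @ 3: {3,4}
'c' @ 4: {1,2,5}  (accept∈set)
final: {1,2,5}; accept 1 in set

Answer: ACCEPT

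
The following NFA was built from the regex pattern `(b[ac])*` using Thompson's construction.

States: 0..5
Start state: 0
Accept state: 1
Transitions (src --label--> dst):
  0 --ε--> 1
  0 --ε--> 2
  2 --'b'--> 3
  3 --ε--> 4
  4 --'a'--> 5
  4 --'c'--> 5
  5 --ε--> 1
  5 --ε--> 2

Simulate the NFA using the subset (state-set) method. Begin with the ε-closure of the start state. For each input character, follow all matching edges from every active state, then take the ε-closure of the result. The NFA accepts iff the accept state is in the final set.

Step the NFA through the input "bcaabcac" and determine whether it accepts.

Answer: REJECT

Trace:
S₀ = ε-closure({0}) = {0,1,2}
'b' @ 1: {3,4}
'c' @ 2: {1,2,5}  [accepting]
'a' @ 3: {}  — dead — no transitions
rest 'abcac' ignored (set empty)
end set {} — state 1 not in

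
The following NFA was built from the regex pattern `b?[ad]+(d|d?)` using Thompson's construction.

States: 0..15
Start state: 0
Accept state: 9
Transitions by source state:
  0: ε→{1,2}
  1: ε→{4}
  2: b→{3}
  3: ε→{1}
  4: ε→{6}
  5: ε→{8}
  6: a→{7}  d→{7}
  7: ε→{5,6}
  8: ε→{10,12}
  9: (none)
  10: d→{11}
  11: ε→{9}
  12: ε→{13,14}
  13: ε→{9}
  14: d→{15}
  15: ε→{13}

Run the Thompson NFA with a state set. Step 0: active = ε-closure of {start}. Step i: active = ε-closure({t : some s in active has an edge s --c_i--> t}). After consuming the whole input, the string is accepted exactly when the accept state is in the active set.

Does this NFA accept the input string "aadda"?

start: ε-closure({0}) = {0,1,2,4,6}
'a' @ 1: {5,6,7,8,9,10,12,13,14}  ✓accept
'a' @ 2: {5,6,7,8,9,10,12,13,14}  ✓accept
'd' @ 3: {5,6,7,8,9,10,11,12,13,14,15}  ✓accept
'd' @ 4: {5,6,7,8,9,10,11,12,13,14,15}  ✓accept
'a' @ 5: {5,6,7,8,9,10,12,13,14}  ✓accept
final: {5,6,7,8,9,10,12,13,14}; accept 9 in set

Answer: ACCEPT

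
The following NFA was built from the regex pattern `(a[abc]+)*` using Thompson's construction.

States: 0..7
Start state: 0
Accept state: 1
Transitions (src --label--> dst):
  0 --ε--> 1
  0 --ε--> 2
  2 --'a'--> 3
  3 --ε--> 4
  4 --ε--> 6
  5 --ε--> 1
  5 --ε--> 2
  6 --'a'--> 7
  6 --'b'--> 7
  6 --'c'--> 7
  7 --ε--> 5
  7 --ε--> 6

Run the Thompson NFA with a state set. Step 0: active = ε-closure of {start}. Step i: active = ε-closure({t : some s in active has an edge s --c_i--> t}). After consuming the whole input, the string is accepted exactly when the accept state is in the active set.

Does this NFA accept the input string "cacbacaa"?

initial (ε-close {0}): {0,1,2}
'c' @ 1: {}  — state set empty
rest 'acbacaa' ignored (set empty)
final: {}; accept 1 not in set

Answer: REJECT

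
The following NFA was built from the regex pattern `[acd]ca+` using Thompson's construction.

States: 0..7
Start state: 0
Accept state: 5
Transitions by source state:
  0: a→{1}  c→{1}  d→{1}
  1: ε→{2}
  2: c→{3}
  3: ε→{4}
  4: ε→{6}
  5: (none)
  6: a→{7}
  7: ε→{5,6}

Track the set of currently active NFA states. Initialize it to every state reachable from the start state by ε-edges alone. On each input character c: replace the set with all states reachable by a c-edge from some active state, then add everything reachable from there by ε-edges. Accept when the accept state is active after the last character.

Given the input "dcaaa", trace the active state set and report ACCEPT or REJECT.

Answer: ACCEPT

Derivation:
start: ε-closure({0}) = {0}
'd' @ 1: {1,2}
'c' @ 2: {3,4,6}
'a' @ 3: {5,6,7}  [accepting]
'a' @ 4: {5,6,7}  [accepting]
'a' @ 5: {5,6,7}  [accepting]
end set {5,6,7} — state 5 in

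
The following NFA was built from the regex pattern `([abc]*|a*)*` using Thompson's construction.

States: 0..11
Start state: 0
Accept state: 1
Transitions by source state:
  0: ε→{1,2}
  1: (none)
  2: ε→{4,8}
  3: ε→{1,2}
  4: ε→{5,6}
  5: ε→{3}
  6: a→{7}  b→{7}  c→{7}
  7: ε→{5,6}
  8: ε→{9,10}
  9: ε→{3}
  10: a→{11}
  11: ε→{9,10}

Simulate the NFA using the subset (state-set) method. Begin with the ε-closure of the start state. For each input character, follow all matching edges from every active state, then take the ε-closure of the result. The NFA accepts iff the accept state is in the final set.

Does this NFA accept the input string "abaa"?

start: ε-closure({0}) = {0,1,2,3,4,5,6,8,9,10}
'a' @ 1: {1,2,3,4,5,6,7,8,9,10,11}  [accepting]
'b' @ 2: {1,2,3,4,5,6,7,8,9,10}  [accepting]
'a' @ 3: {1,2,3,4,5,6,7,8,9,10,11}  [accepting]
'a' @ 4: {1,2,3,4,5,6,7,8,9,10,11}  [accepting]
end set {1,2,3,4,5,6,7,8,9,10,11} — state 1 in

Answer: ACCEPT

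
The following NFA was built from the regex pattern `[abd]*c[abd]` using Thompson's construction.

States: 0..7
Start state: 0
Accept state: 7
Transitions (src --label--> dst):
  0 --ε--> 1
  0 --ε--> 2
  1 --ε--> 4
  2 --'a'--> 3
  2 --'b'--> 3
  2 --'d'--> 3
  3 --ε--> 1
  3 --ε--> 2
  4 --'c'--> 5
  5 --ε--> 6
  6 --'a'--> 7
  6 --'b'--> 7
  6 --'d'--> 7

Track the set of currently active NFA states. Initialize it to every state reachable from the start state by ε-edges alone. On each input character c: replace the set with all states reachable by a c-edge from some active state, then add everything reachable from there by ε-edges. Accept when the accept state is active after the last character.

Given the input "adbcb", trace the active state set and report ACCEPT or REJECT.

Answer: ACCEPT

Steps:
start: ε-closure({0}) = {0,1,2,4}
'a' @ 1: {1,2,3,4}
'd' @ 2: {1,2,3,4}
'b' @ 3: {1,2,3,4}
'c' @ 4: {5,6}
'b' @ 5: {7}  ✓accept
final: {7}; accept 7 in set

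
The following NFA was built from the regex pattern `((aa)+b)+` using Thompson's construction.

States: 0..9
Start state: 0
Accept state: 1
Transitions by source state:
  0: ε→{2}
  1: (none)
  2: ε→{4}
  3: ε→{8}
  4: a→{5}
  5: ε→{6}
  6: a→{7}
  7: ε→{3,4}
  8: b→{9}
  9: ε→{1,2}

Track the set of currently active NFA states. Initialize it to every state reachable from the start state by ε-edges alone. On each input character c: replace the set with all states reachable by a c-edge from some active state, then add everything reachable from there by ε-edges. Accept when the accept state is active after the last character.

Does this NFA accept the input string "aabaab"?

start: ε-closure({0}) = {0,2,4}
'a' @ 1: {5,6}
'a' @ 2: {3,4,7,8}
'b' @ 3: {1,2,4,9}  (accept∈set)
'a' @ 4: {5,6}
'a' @ 5: {3,4,7,8}
'b' @ 6: {1,2,4,9}  (accept∈set)
after full input: {1,2,4,9}  (accept=1 in)

Answer: ACCEPT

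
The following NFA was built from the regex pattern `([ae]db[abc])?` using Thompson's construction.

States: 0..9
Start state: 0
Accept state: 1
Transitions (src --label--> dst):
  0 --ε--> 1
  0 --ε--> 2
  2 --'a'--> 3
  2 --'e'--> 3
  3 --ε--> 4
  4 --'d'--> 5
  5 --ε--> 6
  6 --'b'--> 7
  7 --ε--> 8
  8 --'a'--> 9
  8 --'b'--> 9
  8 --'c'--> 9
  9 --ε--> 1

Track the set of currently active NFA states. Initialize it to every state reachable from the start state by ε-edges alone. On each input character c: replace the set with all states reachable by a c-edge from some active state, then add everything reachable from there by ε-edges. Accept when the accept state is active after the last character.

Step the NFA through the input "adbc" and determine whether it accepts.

S₀ = ε-closure({0}) = {0,1,2}
'a' @ 1: {3,4}
'd' @ 2: {5,6}
'b' @ 3: {7,8}
'c' @ 4: {1,9}  ✓accept
end set {1,9} — state 1 in

Answer: ACCEPT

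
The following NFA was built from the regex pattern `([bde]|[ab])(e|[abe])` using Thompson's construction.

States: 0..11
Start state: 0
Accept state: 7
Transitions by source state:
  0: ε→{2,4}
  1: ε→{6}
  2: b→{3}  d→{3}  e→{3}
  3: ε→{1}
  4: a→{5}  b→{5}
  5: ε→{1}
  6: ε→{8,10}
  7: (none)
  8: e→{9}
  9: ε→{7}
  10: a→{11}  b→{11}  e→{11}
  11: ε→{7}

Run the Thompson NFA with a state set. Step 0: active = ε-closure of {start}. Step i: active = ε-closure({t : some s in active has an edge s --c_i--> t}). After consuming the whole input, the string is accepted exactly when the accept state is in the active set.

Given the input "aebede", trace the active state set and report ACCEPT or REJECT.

Answer: REJECT

Derivation:
S₀ = ε-closure({0}) = {0,2,4}
'a' @ 1: {1,5,6,8,10}
'e' @ 2: {7,9,11}  [accepting]
'b' @ 3: {}  — dead — no transitions
rest 'ede' ignored (set empty)
after full input: {}  (accept=7 not in)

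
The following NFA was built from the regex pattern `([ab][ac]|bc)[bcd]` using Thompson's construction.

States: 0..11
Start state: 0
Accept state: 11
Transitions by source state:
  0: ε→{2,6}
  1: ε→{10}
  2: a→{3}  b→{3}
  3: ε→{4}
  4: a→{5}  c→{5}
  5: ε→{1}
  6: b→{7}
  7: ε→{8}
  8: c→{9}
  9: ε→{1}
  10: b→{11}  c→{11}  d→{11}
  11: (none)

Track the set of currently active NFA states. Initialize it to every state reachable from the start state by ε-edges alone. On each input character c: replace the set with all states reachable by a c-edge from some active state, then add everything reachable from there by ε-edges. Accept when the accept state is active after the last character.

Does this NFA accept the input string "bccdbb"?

Answer: REJECT

Steps:
initial (ε-close {0}): {0,2,6}
'b' @ 1: {3,4,7,8}
'c' @ 2: {1,5,9,10}
'c' @ 3: {11}  (accept∈set)
'd' @ 4: {}  — dead — no transitions
rest 'bb' ignored (set empty)
final: {}; accept 11 not in set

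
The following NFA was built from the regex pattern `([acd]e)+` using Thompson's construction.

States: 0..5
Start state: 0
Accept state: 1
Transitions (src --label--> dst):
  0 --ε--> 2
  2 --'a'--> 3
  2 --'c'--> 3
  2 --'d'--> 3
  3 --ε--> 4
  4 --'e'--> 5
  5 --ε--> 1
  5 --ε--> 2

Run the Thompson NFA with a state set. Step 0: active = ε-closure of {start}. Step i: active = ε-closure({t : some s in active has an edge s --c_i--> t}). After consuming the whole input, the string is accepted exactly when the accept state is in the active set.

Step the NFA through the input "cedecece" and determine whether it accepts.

initial (ε-close {0}): {0,2}
'c' @ 1: {3,4}
'e' @ 2: {1,2,5}  (accept∈set)
'd' @ 3: {3,4}
'e' @ 4: {1,2,5}  (accept∈set)
'c' @ 5: {3,4}
'e' @ 6: {1,2,5}  (accept∈set)
'c' @ 7: {3,4}
'e' @ 8: {1,2,5}  (accept∈set)
end set {1,2,5} — state 1 in

Answer: ACCEPT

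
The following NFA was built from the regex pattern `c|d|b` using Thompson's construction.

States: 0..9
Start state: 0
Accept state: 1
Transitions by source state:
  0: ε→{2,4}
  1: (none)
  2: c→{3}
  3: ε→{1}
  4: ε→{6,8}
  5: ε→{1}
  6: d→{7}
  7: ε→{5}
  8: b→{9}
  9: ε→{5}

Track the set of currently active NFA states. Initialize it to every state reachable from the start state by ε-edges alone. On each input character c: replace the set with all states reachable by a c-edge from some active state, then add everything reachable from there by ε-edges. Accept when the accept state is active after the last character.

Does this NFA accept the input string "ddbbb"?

Answer: REJECT

Steps:
initial (ε-close {0}): {0,2,4,6,8}
'd' @ 1: {1,5,7}  [accepting]
'd' @ 2: {}  — state set empty
rest 'bbb' ignored (set empty)
after full input: {}  (accept=1 not in)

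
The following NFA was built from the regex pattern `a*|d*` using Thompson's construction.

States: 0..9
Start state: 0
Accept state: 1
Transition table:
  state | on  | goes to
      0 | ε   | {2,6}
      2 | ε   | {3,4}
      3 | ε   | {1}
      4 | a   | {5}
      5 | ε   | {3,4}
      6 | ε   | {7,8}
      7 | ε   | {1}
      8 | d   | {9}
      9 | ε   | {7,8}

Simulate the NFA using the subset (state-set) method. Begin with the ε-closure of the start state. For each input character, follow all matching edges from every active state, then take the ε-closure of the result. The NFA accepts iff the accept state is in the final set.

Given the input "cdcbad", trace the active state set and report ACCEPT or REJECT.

initial (ε-close {0}): {0,1,2,3,4,6,7,8}
'c' @ 1: {}  — dead — no transitions
rest 'dcbad' ignored (set empty)
end set {} — state 1 not in

Answer: REJECT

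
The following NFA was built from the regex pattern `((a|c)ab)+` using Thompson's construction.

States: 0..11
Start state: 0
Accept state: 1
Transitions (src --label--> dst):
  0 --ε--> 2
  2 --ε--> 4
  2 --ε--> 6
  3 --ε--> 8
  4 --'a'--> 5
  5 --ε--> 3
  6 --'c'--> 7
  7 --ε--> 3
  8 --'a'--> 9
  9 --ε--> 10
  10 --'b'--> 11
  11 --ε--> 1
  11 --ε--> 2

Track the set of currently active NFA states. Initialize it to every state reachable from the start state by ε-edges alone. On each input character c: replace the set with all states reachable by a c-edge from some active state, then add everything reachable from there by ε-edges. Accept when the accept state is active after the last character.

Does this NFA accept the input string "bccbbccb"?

start: ε-closure({0}) = {0,2,4,6}
'b' @ 1: {}  — no active states
rest 'ccbbccb' ignored (set empty)
end set {} — state 1 not in

Answer: REJECT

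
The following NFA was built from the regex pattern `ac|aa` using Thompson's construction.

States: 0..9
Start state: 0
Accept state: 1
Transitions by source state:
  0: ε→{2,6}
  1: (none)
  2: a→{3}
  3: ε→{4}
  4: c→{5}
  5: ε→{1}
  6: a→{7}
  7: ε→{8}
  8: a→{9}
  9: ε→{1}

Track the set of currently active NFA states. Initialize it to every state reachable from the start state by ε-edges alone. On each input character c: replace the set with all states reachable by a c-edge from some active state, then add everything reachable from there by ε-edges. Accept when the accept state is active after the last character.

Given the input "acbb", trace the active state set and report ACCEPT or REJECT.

S₀ = ε-closure({0}) = {0,2,6}
'a' @ 1: {3,4,7,8}
'c' @ 2: {1,5}  (accept∈set)
'b' @ 3: {}  — state set empty
rest 'b' ignored (set empty)
final: {}; accept 1 not in set

Answer: REJECT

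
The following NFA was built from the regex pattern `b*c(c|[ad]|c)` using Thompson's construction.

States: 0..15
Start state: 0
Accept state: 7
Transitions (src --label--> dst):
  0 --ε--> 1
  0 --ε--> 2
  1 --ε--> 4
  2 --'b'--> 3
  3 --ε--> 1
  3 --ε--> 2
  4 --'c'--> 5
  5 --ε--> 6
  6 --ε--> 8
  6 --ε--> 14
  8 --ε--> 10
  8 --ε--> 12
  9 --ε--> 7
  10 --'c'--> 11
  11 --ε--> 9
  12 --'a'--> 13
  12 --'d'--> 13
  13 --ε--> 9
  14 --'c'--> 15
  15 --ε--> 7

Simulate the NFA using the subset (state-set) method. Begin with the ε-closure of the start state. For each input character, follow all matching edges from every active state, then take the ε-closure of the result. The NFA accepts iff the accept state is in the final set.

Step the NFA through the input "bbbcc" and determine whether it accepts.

start: ε-closure({0}) = {0,1,2,4}
'b' @ 1: {1,2,3,4}
'b' @ 2: {1,2,3,4}
'b' @ 3: {1,2,3,4}
'c' @ 4: {5,6,8,10,12,14}
'c' @ 5: {7,9,11,15}  (accept∈set)
final: {7,9,11,15}; accept 7 in set

Answer: ACCEPT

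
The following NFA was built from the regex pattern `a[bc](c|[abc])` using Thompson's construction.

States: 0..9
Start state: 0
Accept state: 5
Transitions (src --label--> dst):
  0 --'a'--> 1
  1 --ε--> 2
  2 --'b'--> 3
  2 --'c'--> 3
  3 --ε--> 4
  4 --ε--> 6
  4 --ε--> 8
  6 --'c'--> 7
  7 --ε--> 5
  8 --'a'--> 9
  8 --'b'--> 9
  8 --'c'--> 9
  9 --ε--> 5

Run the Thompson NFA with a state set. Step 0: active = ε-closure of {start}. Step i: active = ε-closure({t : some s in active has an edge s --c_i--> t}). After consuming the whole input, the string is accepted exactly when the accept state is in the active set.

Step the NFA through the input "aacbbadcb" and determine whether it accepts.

initial (ε-close {0}): {0}
'a' @ 1: {1,2}
'a' @ 2: {}  — no active states
rest 'cbbadcb' ignored (set empty)
after full input: {}  (accept=5 not in)

Answer: REJECT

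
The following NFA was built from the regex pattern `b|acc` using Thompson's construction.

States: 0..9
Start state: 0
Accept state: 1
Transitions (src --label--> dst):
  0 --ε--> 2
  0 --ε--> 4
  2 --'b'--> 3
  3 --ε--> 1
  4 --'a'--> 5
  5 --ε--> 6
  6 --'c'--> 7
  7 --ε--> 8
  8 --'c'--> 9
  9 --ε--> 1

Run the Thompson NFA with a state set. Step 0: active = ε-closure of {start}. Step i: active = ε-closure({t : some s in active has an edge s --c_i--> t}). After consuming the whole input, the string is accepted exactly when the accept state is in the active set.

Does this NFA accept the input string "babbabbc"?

initial (ε-close {0}): {0,2,4}
'b' @ 1: {1,3}  ✓accept
'a' @ 2: {}  — dead — no transitions
rest 'bbabbc' ignored (set empty)
final: {}; accept 1 not in set

Answer: REJECT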